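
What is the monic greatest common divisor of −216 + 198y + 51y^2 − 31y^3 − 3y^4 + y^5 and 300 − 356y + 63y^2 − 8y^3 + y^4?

Apply the Euclidean algorithm:
  y^5 − 3y^4 − 31y^3 + 51y^2 + 198y − 216 = (y + 5)(y^4 − 8y^3 + 63y^2 − 356y + 300) + (−54y^3 + 92y^2 + 1678y − 1716)
  y^4 − 8y^3 + 63y^2 − 356y + 300 = (−(1/54)y + 85/729)(−54y^3 + 92y^2 + 1678y − 1716) + ((60760/729)y^2 − (425320/729)y + 121520/243)
  −54y^3 + 92y^2 + 1678y − 1716 = (−(19683/30380)y − 104247/30380)((60760/729)y^2 − (425320/729)y + 121520/243) + (0)
Last nonzero remainder: (60760/729)y^2 − (425320/729)y + 121520/243. Dividing through by 60760/729 gives the monic gcd y^2 − 7y + 6.

6 − 7y + y^2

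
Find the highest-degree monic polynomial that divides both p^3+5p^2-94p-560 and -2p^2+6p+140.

p^2-3p-70

By polynomial division,
  p^3+5p^2-94p-560 = (-(1/2)p-4)(-2p^2+6p+140) + (0)
Last nonzero remainder: -2p^2+6p+140. Dividing through by -2 gives the monic gcd p^2-3p-70.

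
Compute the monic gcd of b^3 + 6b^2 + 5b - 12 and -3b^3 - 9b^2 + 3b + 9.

b^2 + 2b - 3

Repeated division with remainder:
  b^3 + 6b^2 + 5b - 12 = (-1/3)(-3b^3 - 9b^2 + 3b + 9) + (3b^2 + 6b - 9)
  -3b^3 - 9b^2 + 3b + 9 = (-b - 1)(3b^2 + 6b - 9) + (0)
Last nonzero remainder: 3b^2 + 6b - 9. Dividing through by 3 gives the monic gcd b^2 + 2b - 3.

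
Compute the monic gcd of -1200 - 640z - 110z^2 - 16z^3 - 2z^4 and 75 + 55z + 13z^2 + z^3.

By polynomial division,
  -2z^4 - 16z^3 - 110z^2 - 640z - 1200 = (-2z + 10)(z^3 + 13z^2 + 55z + 75) + (-130z^2 - 1040z - 1950)
  z^3 + 13z^2 + 55z + 75 = (-(1/130)z - 1/26)(-130z^2 - 1040z - 1950) + (0)
Last nonzero remainder: -130z^2 - 1040z - 1950. Dividing through by -130 gives the monic gcd z^2 + 8z + 15.

15 + 8z + z^2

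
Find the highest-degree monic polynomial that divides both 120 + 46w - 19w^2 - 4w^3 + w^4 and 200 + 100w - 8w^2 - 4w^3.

-10 - 3w + w^2

Apply the Euclidean algorithm:
  w^4 - 4w^3 - 19w^2 + 46w + 120 = (-(1/4)w + 3/2)(-4w^3 - 8w^2 + 100w + 200) + (18w^2 - 54w - 180)
  -4w^3 - 8w^2 + 100w + 200 = (-(2/9)w - 10/9)(18w^2 - 54w - 180) + (0)
Last nonzero remainder: 18w^2 - 54w - 180. Dividing through by 18 gives the monic gcd w^2 - 3w - 10.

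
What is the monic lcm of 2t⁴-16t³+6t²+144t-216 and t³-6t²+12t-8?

Euclidean algorithm in ℚ[t]:
  2t⁴-16t³+6t²+144t-216 = (2t-4)(t³-6t²+12t-8) + (-42t²+208t-248)
  t³-6t²+12t-8 = (-(1/42)t+11/441)(-42t²+208t-248) + ((400/441)t-800/441)
  -42t²+208t-248 = (-(9261/200)t+13671/100)((400/441)t-800/441) + (0)
Last nonzero remainder: (400/441)t-800/441. Dividing through by 400/441 gives the monic gcd t-2.
Then lcm(f, g) = f·g / gcd(f, g); expanding and making the result monic gives the answer.

t⁶-12t⁵+39t⁴+28t³-384t²+720t-432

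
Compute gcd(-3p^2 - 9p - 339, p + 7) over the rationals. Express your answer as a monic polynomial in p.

1

By polynomial division,
  -3p^2 - 9p - 339 = (-3p + 12)(p + 7) + (-423)
  p + 7 = (-(1/423)p - 7/423)(-423) + (0)
The last nonzero remainder is the constant -423, so the polynomials are coprime and gcd = 1.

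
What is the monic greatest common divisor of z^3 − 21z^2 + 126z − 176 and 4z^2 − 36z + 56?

Apply the Euclidean algorithm:
  z^3 − 21z^2 + 126z − 176 = ((1/4)z − 3)(4z^2 − 36z + 56) + (4z − 8)
  4z^2 − 36z + 56 = (z − 7)(4z − 8) + (0)
Last nonzero remainder: 4z − 8. Dividing through by 4 gives the monic gcd z − 2.

z − 2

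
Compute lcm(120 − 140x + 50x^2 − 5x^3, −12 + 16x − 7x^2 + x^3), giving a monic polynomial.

72 − 108x + 58x^2 − 13x^3 + x^4

Euclidean algorithm in ℚ[x]:
  −5x^3 + 50x^2 − 140x + 120 = (−5)(x^3 − 7x^2 + 16x − 12) + (15x^2 − 60x + 60)
  x^3 − 7x^2 + 16x − 12 = ((1/15)x − 1/5)(15x^2 − 60x + 60) + (0)
Last nonzero remainder: 15x^2 − 60x + 60. Dividing through by 15 gives the monic gcd x^2 − 4x + 4.
Then lcm(f, g) = f·g / gcd(f, g); expanding and making the result monic gives the answer.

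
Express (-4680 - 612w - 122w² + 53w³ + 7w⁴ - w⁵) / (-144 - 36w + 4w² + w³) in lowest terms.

(130 + 17w + 7w² - w³)/(4 + w)

Repeated division with remainder:
  -w⁵ + 7w⁴ + 53w³ - 122w² - 612w - 4680 = (-w² + 11w - 27)(w³ + 4w² - 36w - 144) + (238w² - 8568)
  w³ + 4w² - 36w - 144 = ((1/238)w + 2/119)(238w² - 8568) + (0)
Last nonzero remainder: 238w² - 8568. Dividing through by 238 gives the monic gcd w² - 36.
Cancel w² - 36 from numerator and denominator to get the reduced form.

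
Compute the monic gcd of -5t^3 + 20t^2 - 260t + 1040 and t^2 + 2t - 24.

Apply the Euclidean algorithm:
  -5t^3 + 20t^2 - 260t + 1040 = (-5t + 30)(t^2 + 2t - 24) + (-440t + 1760)
  t^2 + 2t - 24 = (-(1/440)t - 3/220)(-440t + 1760) + (0)
Last nonzero remainder: -440t + 1760. Dividing through by -440 gives the monic gcd t - 4.

t - 4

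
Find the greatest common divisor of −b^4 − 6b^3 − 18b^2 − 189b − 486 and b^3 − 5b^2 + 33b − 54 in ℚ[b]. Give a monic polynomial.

Repeated division with remainder:
  −b^4 − 6b^3 − 18b^2 − 189b − 486 = (−b − 11)(b^3 − 5b^2 + 33b − 54) + (−40b^2 + 120b − 1080)
  b^3 − 5b^2 + 33b − 54 = (−(1/40)b + 1/20)(−40b^2 + 120b − 1080) + (0)
Last nonzero remainder: −40b^2 + 120b − 1080. Dividing through by −40 gives the monic gcd b^2 − 3b + 27.

b^2 − 3b + 27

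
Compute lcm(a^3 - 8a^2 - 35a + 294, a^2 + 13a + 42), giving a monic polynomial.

a^4 - a^3 - 91a^2 + 49a + 2058

Euclidean algorithm in ℚ[a]:
  a^3 - 8a^2 - 35a + 294 = (a - 21)(a^2 + 13a + 42) + (196a + 1176)
  a^2 + 13a + 42 = ((1/196)a + 1/28)(196a + 1176) + (0)
Last nonzero remainder: 196a + 1176. Dividing through by 196 gives the monic gcd a + 6.
Then lcm(f, g) = f·g / gcd(f, g); expanding and making the result monic gives the answer.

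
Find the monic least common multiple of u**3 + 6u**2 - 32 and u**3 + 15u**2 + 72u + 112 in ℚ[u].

u**4 + 13u**3 + 42u**2 - 32u - 224

Euclidean algorithm in ℚ[u]:
  u**3 + 6u**2 - 32 = (u**3 + 15u**2 + 72u + 112) + (-9u**2 - 72u - 144)
  u**3 + 15u**2 + 72u + 112 = (-(1/9)u - 7/9)(-9u**2 - 72u - 144) + (0)
Last nonzero remainder: -9u**2 - 72u - 144. Dividing through by -9 gives the monic gcd u**2 + 8u + 16.
Then lcm(f, g) = f·g / gcd(f, g); expanding and making the result monic gives the answer.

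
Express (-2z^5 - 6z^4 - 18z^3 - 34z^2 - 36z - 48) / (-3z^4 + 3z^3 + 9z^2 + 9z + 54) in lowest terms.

(2z^2 + 2z + 8)/(3z - 9)

By polynomial division,
  -2z^5 - 6z^4 - 18z^3 - 34z^2 - 36z - 48 = ((2/3)z + 8/3)(-3z^4 + 3z^3 + 9z^2 + 9z + 54) + (-32z^3 - 64z^2 - 96z - 192)
  -3z^4 + 3z^3 + 9z^2 + 9z + 54 = ((3/32)z - 9/32)(-32z^3 - 64z^2 - 96z - 192) + (0)
Last nonzero remainder: -32z^3 - 64z^2 - 96z - 192. Dividing through by -32 gives the monic gcd z^3 + 2z^2 + 3z + 6.
Cancel z^3 + 2z^2 + 3z + 6 from numerator and denominator to get the reduced form.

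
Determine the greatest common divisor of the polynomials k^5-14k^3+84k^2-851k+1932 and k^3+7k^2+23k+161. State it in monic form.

k^3+7k^2+23k+161

Apply the Euclidean algorithm:
  k^5-14k^3+84k^2-851k+1932 = (k^2-7k+12)(k^3+7k^2+23k+161) + (0)
The last nonzero remainder k^3+7k^2+23k+161 is already monic.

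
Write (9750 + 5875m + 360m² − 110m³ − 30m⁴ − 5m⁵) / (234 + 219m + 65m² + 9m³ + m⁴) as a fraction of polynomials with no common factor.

(125 − 5m²)/(3 + m)

Euclidean algorithm in ℚ[m]:
  −5m⁵ − 30m⁴ − 110m³ + 360m² + 5875m + 9750 = (−5m + 15)(m⁴ + 9m³ + 65m² + 219m + 234) + (80m³ + 480m² + 3760m + 6240)
  m⁴ + 9m³ + 65m² + 219m + 234 = ((1/80)m + 3/80)(80m³ + 480m² + 3760m + 6240) + (0)
Last nonzero remainder: 80m³ + 480m² + 3760m + 6240. Dividing through by 80 gives the monic gcd m³ + 6m² + 47m + 78.
Cancel m³ + 6m² + 47m + 78 from numerator and denominator to get the reduced form.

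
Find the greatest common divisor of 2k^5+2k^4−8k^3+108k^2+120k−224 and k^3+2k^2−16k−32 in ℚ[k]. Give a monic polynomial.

k^2+6k+8

Euclidean algorithm in ℚ[k]:
  2k^5+2k^4−8k^3+108k^2+120k−224 = (2k^2−2k+28)(k^3+2k^2−16k−32) + (84k^2+504k+672)
  k^3+2k^2−16k−32 = ((1/84)k−1/21)(84k^2+504k+672) + (0)
Last nonzero remainder: 84k^2+504k+672. Dividing through by 84 gives the monic gcd k^2+6k+8.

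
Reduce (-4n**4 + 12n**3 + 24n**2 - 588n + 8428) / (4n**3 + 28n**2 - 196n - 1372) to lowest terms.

(-n**2 + 3n - 43)/(n + 7)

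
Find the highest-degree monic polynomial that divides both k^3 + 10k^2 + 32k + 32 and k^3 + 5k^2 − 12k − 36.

k + 2

Repeated division with remainder:
  k^3 + 10k^2 + 32k + 32 = (k^3 + 5k^2 − 12k − 36) + (5k^2 + 44k + 68)
  k^3 + 5k^2 − 12k − 36 = ((1/5)k − 19/25)(5k^2 + 44k + 68) + ((196/25)k + 392/25)
  5k^2 + 44k + 68 = ((125/196)k + 425/98)((196/25)k + 392/25) + (0)
Last nonzero remainder: (196/25)k + 392/25. Dividing through by 196/25 gives the monic gcd k + 2.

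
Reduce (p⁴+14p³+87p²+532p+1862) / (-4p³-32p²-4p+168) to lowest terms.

(-p³-7p²-38p-266)/(4p²+4p-24)

Repeated division with remainder:
  p⁴+14p³+87p²+532p+1862 = (-(1/4)p-3/2)(-4p³-32p²-4p+168) + (38p²+568p+2114)
  -4p³-32p²-4p+168 = (-(2/19)p+264/361)(38p²+568p+2114) + (-(71064/361)p-497448/361)
  38p²+568p+2114 = (-(6859/35532)p-54511/35532)(-(71064/361)p-497448/361) + (0)
Last nonzero remainder: -(71064/361)p-497448/361. Dividing through by -71064/361 gives the monic gcd p+7.
Cancel p+7 from numerator and denominator to get the reduced form.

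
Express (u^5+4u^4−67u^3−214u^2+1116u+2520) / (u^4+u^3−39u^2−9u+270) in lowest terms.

(u^3+3u^2−40u−84)/(u^2−9)

By polynomial division,
  u^5+4u^4−67u^3−214u^2+1116u+2520 = (u+3)(u^4+u^3−39u^2−9u+270) + (−31u^3−88u^2+873u+1710)
  u^4+u^3−39u^2−9u+270 = (−(1/31)u+57/961)(−31u^3−88u^2+873u+1710) + (−(5400/961)u^2−(5400/961)u+162000/961)
  −31u^3−88u^2+873u+1710 = ((29791/5400)u+18259/1800)(−(5400/961)u^2−(5400/961)u+162000/961) + (0)
Last nonzero remainder: −(5400/961)u^2−(5400/961)u+162000/961. Dividing through by −5400/961 gives the monic gcd u^2+u−30.
Cancel u^2+u−30 from numerator and denominator to get the reduced form.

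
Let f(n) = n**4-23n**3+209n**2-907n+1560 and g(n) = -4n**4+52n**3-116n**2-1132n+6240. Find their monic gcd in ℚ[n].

n**3-18n**2+119n-312

Repeated division with remainder:
  n**4-23n**3+209n**2-907n+1560 = (-1/4)(-4n**4+52n**3-116n**2-1132n+6240) + (-10n**3+180n**2-1190n+3120)
  -4n**4+52n**3-116n**2-1132n+6240 = ((2/5)n+2)(-10n**3+180n**2-1190n+3120) + (0)
Last nonzero remainder: -10n**3+180n**2-1190n+3120. Dividing through by -10 gives the monic gcd n**3-18n**2+119n-312.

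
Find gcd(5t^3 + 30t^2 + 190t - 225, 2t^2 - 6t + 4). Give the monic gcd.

t - 1

Apply the Euclidean algorithm:
  5t^3 + 30t^2 + 190t - 225 = ((5/2)t + 45/2)(2t^2 - 6t + 4) + (315t - 315)
  2t^2 - 6t + 4 = ((2/315)t - 4/315)(315t - 315) + (0)
Last nonzero remainder: 315t - 315. Dividing through by 315 gives the monic gcd t - 1.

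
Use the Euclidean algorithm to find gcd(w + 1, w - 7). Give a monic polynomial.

By polynomial division,
  w + 1 = (w - 7) + (8)
  w - 7 = ((1/8)w - 7/8)(8) + (0)
The last nonzero remainder is the constant 8, so the polynomials are coprime and gcd = 1.

1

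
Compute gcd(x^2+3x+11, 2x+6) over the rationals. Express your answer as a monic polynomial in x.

Repeated division with remainder:
  x^2+3x+11 = ((1/2)x)(2x+6) + (11)
  2x+6 = ((2/11)x+6/11)(11) + (0)
The last nonzero remainder is the constant 11, so the polynomials are coprime and gcd = 1.

1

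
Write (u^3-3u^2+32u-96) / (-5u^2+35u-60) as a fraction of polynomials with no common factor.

(-u^2-32)/(5u-20)

Euclidean algorithm in ℚ[u]:
  u^3-3u^2+32u-96 = (-(1/5)u-4/5)(-5u^2+35u-60) + (48u-144)
  -5u^2+35u-60 = (-(5/48)u+5/12)(48u-144) + (0)
Last nonzero remainder: 48u-144. Dividing through by 48 gives the monic gcd u-3.
Cancel u-3 from numerator and denominator to get the reduced form.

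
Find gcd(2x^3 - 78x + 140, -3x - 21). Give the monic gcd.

By polynomial division,
  2x^3 - 78x + 140 = (-(2/3)x^2 + (14/3)x - 20/3)(-3x - 21) + (0)
Last nonzero remainder: -3x - 21. Dividing through by -3 gives the monic gcd x + 7.

x + 7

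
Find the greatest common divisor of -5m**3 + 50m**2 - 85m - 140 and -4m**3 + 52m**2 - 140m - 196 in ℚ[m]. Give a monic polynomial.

By polynomial division,
  -5m**3 + 50m**2 - 85m - 140 = (5/4)(-4m**3 + 52m**2 - 140m - 196) + (-15m**2 + 90m + 105)
  -4m**3 + 52m**2 - 140m - 196 = ((4/15)m - 28/15)(-15m**2 + 90m + 105) + (0)
Last nonzero remainder: -15m**2 + 90m + 105. Dividing through by -15 gives the monic gcd m**2 - 6m - 7.

m**2 - 6m - 7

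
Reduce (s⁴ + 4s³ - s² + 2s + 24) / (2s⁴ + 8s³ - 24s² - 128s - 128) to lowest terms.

By polynomial division,
  s⁴ + 4s³ - s² + 2s + 24 = (1/2)(2s⁴ + 8s³ - 24s² - 128s - 128) + (11s² + 66s + 88)
  2s⁴ + 8s³ - 24s² - 128s - 128 = ((2/11)s² - (4/11)s - 16/11)(11s² + 66s + 88) + (0)
Last nonzero remainder: 11s² + 66s + 88. Dividing through by 11 gives the monic gcd s² + 6s + 8.
Cancel s² + 6s + 8 from numerator and denominator to get the reduced form.

(s² - 2s + 3)/(2s² - 4s - 16)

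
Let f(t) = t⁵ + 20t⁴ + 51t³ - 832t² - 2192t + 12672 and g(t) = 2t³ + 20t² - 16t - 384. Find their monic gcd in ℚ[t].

t² + 4t - 32

Apply the Euclidean algorithm:
  t⁵ + 20t⁴ + 51t³ - 832t² - 2192t + 12672 = ((1/2)t² + 5t - 41/2)(2t³ + 20t² - 16t - 384) + (-150t² - 600t + 4800)
  2t³ + 20t² - 16t - 384 = (-(1/75)t - 2/25)(-150t² - 600t + 4800) + (0)
Last nonzero remainder: -150t² - 600t + 4800. Dividing through by -150 gives the monic gcd t² + 4t - 32.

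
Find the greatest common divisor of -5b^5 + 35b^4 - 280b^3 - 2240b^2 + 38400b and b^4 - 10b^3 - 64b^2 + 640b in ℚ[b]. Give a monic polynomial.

Euclidean algorithm in ℚ[b]:
  -5b^5 + 35b^4 - 280b^3 - 2240b^2 + 38400b = (-5b - 15)(b^4 - 10b^3 - 64b^2 + 640b) + (-750b^3 + 48000b)
  b^4 - 10b^3 - 64b^2 + 640b = (-(1/750)b + 1/75)(-750b^3 + 48000b) + (0)
Last nonzero remainder: -750b^3 + 48000b. Dividing through by -750 gives the monic gcd b^3 - 64b.

b^3 - 64b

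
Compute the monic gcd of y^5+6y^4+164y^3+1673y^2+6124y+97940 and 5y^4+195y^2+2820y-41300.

Euclidean algorithm in ℚ[y]:
  y^5+6y^4+164y^3+1673y^2+6124y+97940 = ((1/5)y+6/5)(5y^4+195y^2+2820y-41300) + (125y^3+875y^2+11000y+147500)
  5y^4+195y^2+2820y-41300 = ((1/25)y-7/25)(125y^3+875y^2+11000y+147500) + (0)
Last nonzero remainder: 125y^3+875y^2+11000y+147500. Dividing through by 125 gives the monic gcd y^3+7y^2+88y+1180.

y^3+7y^2+88y+1180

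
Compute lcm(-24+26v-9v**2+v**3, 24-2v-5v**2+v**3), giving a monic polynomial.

Repeated division with remainder:
  v**3-9v**2+26v-24 = (v**3-5v**2-2v+24) + (-4v**2+28v-48)
  v**3-5v**2-2v+24 = (-(1/4)v-1/2)(-4v**2+28v-48) + (0)
Last nonzero remainder: -4v**2+28v-48. Dividing through by -4 gives the monic gcd v**2-7v+12.
Then lcm(f, g) = f·g / gcd(f, g); expanding and making the result monic gives the answer.

-48+28v+8v**2-7v**3+v**4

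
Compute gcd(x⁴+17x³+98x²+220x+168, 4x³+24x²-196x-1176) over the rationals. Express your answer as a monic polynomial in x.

Repeated division with remainder:
  x⁴+17x³+98x²+220x+168 = ((1/4)x+11/4)(4x³+24x²-196x-1176) + (81x²+1053x+3402)
  4x³+24x²-196x-1176 = ((4/81)x-28/81)(81x²+1053x+3402) + (0)
Last nonzero remainder: 81x²+1053x+3402. Dividing through by 81 gives the monic gcd x²+13x+42.

x²+13x+42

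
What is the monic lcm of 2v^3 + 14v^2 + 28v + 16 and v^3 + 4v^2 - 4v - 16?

v^4 + 5v^3 - 20v - 16

Repeated division with remainder:
  2v^3 + 14v^2 + 28v + 16 = (2)(v^3 + 4v^2 - 4v - 16) + (6v^2 + 36v + 48)
  v^3 + 4v^2 - 4v - 16 = ((1/6)v - 1/3)(6v^2 + 36v + 48) + (0)
Last nonzero remainder: 6v^2 + 36v + 48. Dividing through by 6 gives the monic gcd v^2 + 6v + 8.
Then lcm(f, g) = f·g / gcd(f, g); expanding and making the result monic gives the answer.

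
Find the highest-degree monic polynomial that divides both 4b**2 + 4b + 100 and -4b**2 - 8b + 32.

By polynomial division,
  4b**2 + 4b + 100 = (-1)(-4b**2 - 8b + 32) + (-4b + 132)
  -4b**2 - 8b + 32 = (b + 35)(-4b + 132) + (-4588)
  -4b + 132 = ((1/1147)b - 33/1147)(-4588) + (0)
The last nonzero remainder is the constant -4588, so the polynomials are coprime and gcd = 1.

1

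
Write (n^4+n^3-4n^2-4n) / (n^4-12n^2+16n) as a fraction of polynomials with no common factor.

(n^2+3n+2)/(n^2+2n-8)

Apply the Euclidean algorithm:
  n^4+n^3-4n^2-4n = (n^4-12n^2+16n) + (n^3+8n^2-20n)
  n^4-12n^2+16n = (n-8)(n^3+8n^2-20n) + (72n^2-144n)
  n^3+8n^2-20n = ((1/72)n+5/36)(72n^2-144n) + (0)
Last nonzero remainder: 72n^2-144n. Dividing through by 72 gives the monic gcd n^2-2n.
Cancel n^2-2n from numerator and denominator to get the reduced form.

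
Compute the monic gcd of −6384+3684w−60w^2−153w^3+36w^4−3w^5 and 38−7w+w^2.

By polynomial division,
  −3w^5+36w^4−153w^3−60w^2+3684w−6384 = (−3w^3+15w^2+66w−168)(w^2−7w+38) + (0)
The last nonzero remainder w^2−7w+38 is already monic.

38−7w+w^2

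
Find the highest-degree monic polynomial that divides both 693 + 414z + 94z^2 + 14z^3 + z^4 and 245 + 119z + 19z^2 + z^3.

7 + z

Repeated division with remainder:
  z^4 + 14z^3 + 94z^2 + 414z + 693 = (z − 5)(z^3 + 19z^2 + 119z + 245) + (70z^2 + 764z + 1918)
  z^3 + 19z^2 + 119z + 245 = ((1/70)z + 283/2450)(70z^2 + 764z + 1918) + ((4104/1225)z + 4104/175)
  70z^2 + 764z + 1918 = ((42875/2052)z + 167825/2052)((4104/1225)z + 4104/175) + (0)
Last nonzero remainder: (4104/1225)z + 4104/175. Dividing through by 4104/1225 gives the monic gcd z + 7.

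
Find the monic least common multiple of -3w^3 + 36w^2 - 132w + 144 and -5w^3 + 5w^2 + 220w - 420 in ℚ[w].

Euclidean algorithm in ℚ[w]:
  -3w^3 + 36w^2 - 132w + 144 = (3/5)(-5w^3 + 5w^2 + 220w - 420) + (33w^2 - 264w + 396)
  -5w^3 + 5w^2 + 220w - 420 = (-(5/33)w - 35/33)(33w^2 - 264w + 396) + (0)
Last nonzero remainder: 33w^2 - 264w + 396. Dividing through by 33 gives the monic gcd w^2 - 8w + 12.
Then lcm(f, g) = f·g / gcd(f, g); expanding and making the result monic gives the answer.

w^4 - 5w^3 - 40w^2 + 260w - 336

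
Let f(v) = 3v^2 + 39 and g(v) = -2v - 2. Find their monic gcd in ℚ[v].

Euclidean algorithm in ℚ[v]:
  3v^2 + 39 = (-(3/2)v + 3/2)(-2v - 2) + (42)
  -2v - 2 = (-(1/21)v - 1/21)(42) + (0)
The last nonzero remainder is the constant 42, so the polynomials are coprime and gcd = 1.

1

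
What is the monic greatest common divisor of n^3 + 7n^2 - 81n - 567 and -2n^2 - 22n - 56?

Euclidean algorithm in ℚ[n]:
  n^3 + 7n^2 - 81n - 567 = (-(1/2)n + 2)(-2n^2 - 22n - 56) + (-65n - 455)
  -2n^2 - 22n - 56 = ((2/65)n + 8/65)(-65n - 455) + (0)
Last nonzero remainder: -65n - 455. Dividing through by -65 gives the monic gcd n + 7.

n + 7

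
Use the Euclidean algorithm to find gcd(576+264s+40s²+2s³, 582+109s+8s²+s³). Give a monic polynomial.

6+s

By polynomial division,
  2s³+40s²+264s+576 = (2)(s³+8s²+109s+582) + (24s²+46s−588)
  s³+8s²+109s+582 = ((1/24)s+73/288)(24s²+46s−588) + ((17545/144)s+17545/24)
  24s²+46s−588 = ((3456/17545)s−14112/17545)((17545/144)s+17545/24) + (0)
Last nonzero remainder: (17545/144)s+17545/24. Dividing through by 17545/144 gives the monic gcd s+6.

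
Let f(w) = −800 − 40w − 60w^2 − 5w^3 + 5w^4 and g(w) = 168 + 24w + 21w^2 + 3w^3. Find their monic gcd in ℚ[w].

8 + w^2

Repeated division with remainder:
  5w^4 − 5w^3 − 60w^2 − 40w − 800 = ((5/3)w − 40/3)(3w^3 + 21w^2 + 24w + 168) + (180w^2 + 1440)
  3w^3 + 21w^2 + 24w + 168 = ((1/60)w + 7/60)(180w^2 + 1440) + (0)
Last nonzero remainder: 180w^2 + 1440. Dividing through by 180 gives the monic gcd w^2 + 8.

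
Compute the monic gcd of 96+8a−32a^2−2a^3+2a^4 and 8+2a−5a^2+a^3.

Apply the Euclidean algorithm:
  2a^4−2a^3−32a^2+8a+96 = (2a+8)(a^3−5a^2+2a+8) + (4a^2−24a+32)
  a^3−5a^2+2a+8 = ((1/4)a+1/4)(4a^2−24a+32) + (0)
Last nonzero remainder: 4a^2−24a+32. Dividing through by 4 gives the monic gcd a^2−6a+8.

8−6a+a^2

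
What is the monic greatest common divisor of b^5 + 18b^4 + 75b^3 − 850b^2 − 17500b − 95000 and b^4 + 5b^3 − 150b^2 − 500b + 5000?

b^3 + 10b^2 − 100b − 1000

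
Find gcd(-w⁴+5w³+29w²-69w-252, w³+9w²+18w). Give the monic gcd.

w+3

Repeated division with remainder:
  -w⁴+5w³+29w²-69w-252 = (-w+14)(w³+9w²+18w) + (-79w²-321w-252)
  w³+9w²+18w = (-(1/79)w-390/6241)(-79w²-321w-252) + (-(32760/6241)w-98280/6241)
  -79w²-321w-252 = ((493039/32760)w+6241/390)(-(32760/6241)w-98280/6241) + (0)
Last nonzero remainder: -(32760/6241)w-98280/6241. Dividing through by -32760/6241 gives the monic gcd w+3.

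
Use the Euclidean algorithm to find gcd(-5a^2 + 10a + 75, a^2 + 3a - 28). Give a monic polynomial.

By polynomial division,
  -5a^2 + 10a + 75 = (-5)(a^2 + 3a - 28) + (25a - 65)
  a^2 + 3a - 28 = ((1/25)a + 28/125)(25a - 65) + (-336/25)
  25a - 65 = (-(625/336)a + 1625/336)(-336/25) + (0)
The last nonzero remainder is the constant -336/25, so the polynomials are coprime and gcd = 1.

1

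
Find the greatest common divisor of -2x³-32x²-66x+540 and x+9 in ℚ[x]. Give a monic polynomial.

Apply the Euclidean algorithm:
  -2x³-32x²-66x+540 = (-2x²-14x+60)(x+9) + (0)
The last nonzero remainder x+9 is already monic.

x+9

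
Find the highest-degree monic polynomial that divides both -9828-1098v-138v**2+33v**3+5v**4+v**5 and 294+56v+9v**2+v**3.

42+2v+v**2

Repeated division with remainder:
  v**5+5v**4+33v**3-138v**2-1098v-9828 = (v**2-4v+13)(v**3+9v**2+56v+294) + (-325v**2-650v-13650)
  v**3+9v**2+56v+294 = (-(1/325)v-7/325)(-325v**2-650v-13650) + (0)
Last nonzero remainder: -325v**2-650v-13650. Dividing through by -325 gives the monic gcd v**2+2v+42.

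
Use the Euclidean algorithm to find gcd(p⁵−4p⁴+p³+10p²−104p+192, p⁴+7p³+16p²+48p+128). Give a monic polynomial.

p²−p+8

Euclidean algorithm in ℚ[p]:
  p⁵−4p⁴+p³+10p²−104p+192 = (p−11)(p⁴+7p³+16p²+48p+128) + (62p³+138p²+296p+1600)
  p⁴+7p³+16p²+48p+128 = ((1/62)p+74/961)(62p³+138p²+296p+1600) + ((576/961)p²−(576/961)p+4608/961)
  62p³+138p²+296p+1600 = ((29791/288)p+24025/72)((576/961)p²−(576/961)p+4608/961) + (0)
Last nonzero remainder: (576/961)p²−(576/961)p+4608/961. Dividing through by 576/961 gives the monic gcd p²−p+8.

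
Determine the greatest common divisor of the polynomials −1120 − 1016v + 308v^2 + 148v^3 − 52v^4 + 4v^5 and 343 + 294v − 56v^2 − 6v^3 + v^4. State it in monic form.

−7 − 6v + v^2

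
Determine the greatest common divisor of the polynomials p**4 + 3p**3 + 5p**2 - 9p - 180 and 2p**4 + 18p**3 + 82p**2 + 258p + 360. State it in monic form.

p**3 + 6p**2 + 23p + 60

Euclidean algorithm in ℚ[p]:
  p**4 + 3p**3 + 5p**2 - 9p - 180 = (1/2)(2p**4 + 18p**3 + 82p**2 + 258p + 360) + (-6p**3 - 36p**2 - 138p - 360)
  2p**4 + 18p**3 + 82p**2 + 258p + 360 = (-(1/3)p - 1)(-6p**3 - 36p**2 - 138p - 360) + (0)
Last nonzero remainder: -6p**3 - 36p**2 - 138p - 360. Dividing through by -6 gives the monic gcd p**3 + 6p**2 + 23p + 60.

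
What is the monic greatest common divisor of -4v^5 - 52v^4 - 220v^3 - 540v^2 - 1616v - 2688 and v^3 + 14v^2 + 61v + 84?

v^3 + 14v^2 + 61v + 84

Apply the Euclidean algorithm:
  -4v^5 - 52v^4 - 220v^3 - 540v^2 - 1616v - 2688 = (-4v^2 + 4v - 32)(v^3 + 14v^2 + 61v + 84) + (0)
The last nonzero remainder v^3 + 14v^2 + 61v + 84 is already monic.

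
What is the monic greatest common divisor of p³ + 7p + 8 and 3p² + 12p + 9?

Euclidean algorithm in ℚ[p]:
  p³ + 7p + 8 = ((1/3)p − 4/3)(3p² + 12p + 9) + (20p + 20)
  3p² + 12p + 9 = ((3/20)p + 9/20)(20p + 20) + (0)
Last nonzero remainder: 20p + 20. Dividing through by 20 gives the monic gcd p + 1.

p + 1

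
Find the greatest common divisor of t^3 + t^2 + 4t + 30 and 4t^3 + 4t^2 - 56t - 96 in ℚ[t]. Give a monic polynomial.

By polynomial division,
  t^3 + t^2 + 4t + 30 = (1/4)(4t^3 + 4t^2 - 56t - 96) + (18t + 54)
  4t^3 + 4t^2 - 56t - 96 = ((2/9)t^2 - (4/9)t - 16/9)(18t + 54) + (0)
Last nonzero remainder: 18t + 54. Dividing through by 18 gives the monic gcd t + 3.

t + 3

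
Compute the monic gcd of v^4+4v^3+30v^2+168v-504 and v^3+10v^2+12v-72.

v^2+4v-12

Apply the Euclidean algorithm:
  v^4+4v^3+30v^2+168v-504 = (v-6)(v^3+10v^2+12v-72) + (78v^2+312v-936)
  v^3+10v^2+12v-72 = ((1/78)v+1/13)(78v^2+312v-936) + (0)
Last nonzero remainder: 78v^2+312v-936. Dividing through by 78 gives the monic gcd v^2+4v-12.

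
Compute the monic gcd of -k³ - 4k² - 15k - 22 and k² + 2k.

k + 2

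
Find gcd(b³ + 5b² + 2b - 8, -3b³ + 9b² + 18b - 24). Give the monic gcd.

By polynomial division,
  b³ + 5b² + 2b - 8 = (-1/3)(-3b³ + 9b² + 18b - 24) + (8b² + 8b - 16)
  -3b³ + 9b² + 18b - 24 = (-(3/8)b + 3/2)(8b² + 8b - 16) + (0)
Last nonzero remainder: 8b² + 8b - 16. Dividing through by 8 gives the monic gcd b² + b - 2.

b² + b - 2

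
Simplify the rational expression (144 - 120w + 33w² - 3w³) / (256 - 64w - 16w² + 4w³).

By polynomial division,
  -3w³ + 33w² - 120w + 144 = (-3/4)(4w³ - 16w² - 64w + 256) + (21w² - 168w + 336)
  4w³ - 16w² - 64w + 256 = ((4/21)w + 16/21)(21w² - 168w + 336) + (0)
Last nonzero remainder: 21w² - 168w + 336. Dividing through by 21 gives the monic gcd w² - 8w + 16.
Cancel w² - 8w + 16 from numerator and denominator to get the reduced form.

(9 - 3w)/(16 + 4w)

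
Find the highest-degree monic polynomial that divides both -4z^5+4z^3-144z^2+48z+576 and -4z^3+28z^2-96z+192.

z^2-3z+12

Euclidean algorithm in ℚ[z]:
  -4z^5+4z^3-144z^2+48z+576 = (z^2+7z+24)(-4z^3+28z^2-96z+192) + (-336z^2+1008z-4032)
  -4z^3+28z^2-96z+192 = ((1/84)z-1/21)(-336z^2+1008z-4032) + (0)
Last nonzero remainder: -336z^2+1008z-4032. Dividing through by -336 gives the monic gcd z^2-3z+12.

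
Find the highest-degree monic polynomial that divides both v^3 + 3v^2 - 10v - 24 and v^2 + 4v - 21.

Repeated division with remainder:
  v^3 + 3v^2 - 10v - 24 = (v - 1)(v^2 + 4v - 21) + (15v - 45)
  v^2 + 4v - 21 = ((1/15)v + 7/15)(15v - 45) + (0)
Last nonzero remainder: 15v - 45. Dividing through by 15 gives the monic gcd v - 3.

v - 3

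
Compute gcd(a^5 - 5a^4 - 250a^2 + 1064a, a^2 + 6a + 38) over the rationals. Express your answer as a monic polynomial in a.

By polynomial division,
  a^5 - 5a^4 - 250a^2 + 1064a = (a^3 - 11a^2 + 28a)(a^2 + 6a + 38) + (0)
The last nonzero remainder a^2 + 6a + 38 is already monic.

a^2 + 6a + 38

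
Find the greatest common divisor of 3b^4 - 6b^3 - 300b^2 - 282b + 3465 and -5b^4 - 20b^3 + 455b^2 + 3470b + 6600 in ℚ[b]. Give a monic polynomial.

By polynomial division,
  3b^4 - 6b^3 - 300b^2 - 282b + 3465 = (-3/5)(-5b^4 - 20b^3 + 455b^2 + 3470b + 6600) + (-18b^3 - 27b^2 + 1800b + 7425)
  -5b^4 - 20b^3 + 455b^2 + 3470b + 6600 = ((5/18)b + 25/36)(-18b^3 - 27b^2 + 1800b + 7425) + (-(105/4)b^2 + (315/2)b + 5775/4)
  -18b^3 - 27b^2 + 1800b + 7425 = ((24/35)b + 36/7)(-(105/4)b^2 + (315/2)b + 5775/4) + (0)
Last nonzero remainder: -(105/4)b^2 + (315/2)b + 5775/4. Dividing through by -105/4 gives the monic gcd b^2 - 6b - 55.

b^2 - 6b - 55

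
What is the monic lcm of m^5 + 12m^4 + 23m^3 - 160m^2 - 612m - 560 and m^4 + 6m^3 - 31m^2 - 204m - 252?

m^7 + 9m^6 - 31m^5 - 445m^4 - 546m^3 + 4156m^2 + 12696m + 10080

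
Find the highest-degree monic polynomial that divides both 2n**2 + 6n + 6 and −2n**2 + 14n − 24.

1

Euclidean algorithm in ℚ[n]:
  2n**2 + 6n + 6 = (−1)(−2n**2 + 14n − 24) + (20n − 18)
  −2n**2 + 14n − 24 = (−(1/10)n + 61/100)(20n − 18) + (−651/50)
  20n − 18 = (−(1000/651)n + 300/217)(−651/50) + (0)
The last nonzero remainder is the constant −651/50, so the polynomials are coprime and gcd = 1.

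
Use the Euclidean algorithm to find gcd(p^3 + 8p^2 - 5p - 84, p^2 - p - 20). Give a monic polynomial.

p + 4

Euclidean algorithm in ℚ[p]:
  p^3 + 8p^2 - 5p - 84 = (p + 9)(p^2 - p - 20) + (24p + 96)
  p^2 - p - 20 = ((1/24)p - 5/24)(24p + 96) + (0)
Last nonzero remainder: 24p + 96. Dividing through by 24 gives the monic gcd p + 4.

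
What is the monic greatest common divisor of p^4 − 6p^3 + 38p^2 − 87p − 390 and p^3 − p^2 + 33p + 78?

p^3 − p^2 + 33p + 78

Euclidean algorithm in ℚ[p]:
  p^4 − 6p^3 + 38p^2 − 87p − 390 = (p − 5)(p^3 − p^2 + 33p + 78) + (0)
The last nonzero remainder p^3 − p^2 + 33p + 78 is already monic.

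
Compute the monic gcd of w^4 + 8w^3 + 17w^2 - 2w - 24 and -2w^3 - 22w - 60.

w + 2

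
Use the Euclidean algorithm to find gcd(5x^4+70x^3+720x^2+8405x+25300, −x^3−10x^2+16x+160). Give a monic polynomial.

By polynomial division,
  5x^4+70x^3+720x^2+8405x+25300 = (−5x−20)(−x^3−10x^2+16x+160) + (600x^2+9525x+28500)
  −x^3−10x^2+16x+160 = (−(1/600)x+47/4800)(600x^2+9525x+28500) + (−(1905/64)x−1905/16)
  600x^2+9525x+28500 = (−(2560/127)x−30400/127)(−(1905/64)x−1905/16) + (0)
Last nonzero remainder: −(1905/64)x−1905/16. Dividing through by −1905/64 gives the monic gcd x+4.

x+4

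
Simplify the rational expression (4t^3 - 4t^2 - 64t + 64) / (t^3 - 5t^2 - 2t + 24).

(4t^2 + 12t - 16)/(t^2 - t - 6)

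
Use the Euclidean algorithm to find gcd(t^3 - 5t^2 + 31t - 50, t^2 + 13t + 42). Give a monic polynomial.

Euclidean algorithm in ℚ[t]:
  t^3 - 5t^2 + 31t - 50 = (t - 18)(t^2 + 13t + 42) + (223t + 706)
  t^2 + 13t + 42 = ((1/223)t + 2193/49729)(223t + 706) + (540360/49729)
  223t + 706 = ((11089567/540360)t + 17554337/270180)(540360/49729) + (0)
The last nonzero remainder is the constant 540360/49729, so the polynomials are coprime and gcd = 1.

1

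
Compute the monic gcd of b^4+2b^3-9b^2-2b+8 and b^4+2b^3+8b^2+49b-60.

b^2+3b-4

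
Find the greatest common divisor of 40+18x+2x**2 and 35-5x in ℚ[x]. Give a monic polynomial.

1

Apply the Euclidean algorithm:
  2x**2+18x+40 = (-(2/5)x-32/5)(-5x+35) + (264)
  -5x+35 = (-(5/264)x+35/264)(264) + (0)
The last nonzero remainder is the constant 264, so the polynomials are coprime and gcd = 1.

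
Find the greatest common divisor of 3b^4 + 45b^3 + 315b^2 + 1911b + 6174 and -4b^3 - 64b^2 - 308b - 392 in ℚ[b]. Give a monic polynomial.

b^2 + 14b + 49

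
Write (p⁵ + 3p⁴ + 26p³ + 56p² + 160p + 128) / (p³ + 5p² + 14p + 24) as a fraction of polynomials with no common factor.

Repeated division with remainder:
  p⁵ + 3p⁴ + 26p³ + 56p² + 160p + 128 = (p² - 2p + 22)(p³ + 5p² + 14p + 24) + (-50p² - 100p - 400)
  p³ + 5p² + 14p + 24 = (-(1/50)p - 3/50)(-50p² - 100p - 400) + (0)
Last nonzero remainder: -50p² - 100p - 400. Dividing through by -50 gives the monic gcd p² + 2p + 8.
Cancel p² + 2p + 8 from numerator and denominator to get the reduced form.

(p³ + p² + 16p + 16)/(p + 3)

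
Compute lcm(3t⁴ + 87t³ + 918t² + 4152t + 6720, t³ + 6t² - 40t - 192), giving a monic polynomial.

By polynomial division,
  3t⁴ + 87t³ + 918t² + 4152t + 6720 = (3t + 69)(t³ + 6t² - 40t - 192) + (624t² + 7488t + 19968)
  t³ + 6t² - 40t - 192 = ((1/624)t - 1/104)(624t² + 7488t + 19968) + (0)
Last nonzero remainder: 624t² + 7488t + 19968. Dividing through by 624 gives the monic gcd t² + 12t + 32.
Then lcm(f, g) = f·g / gcd(f, g); expanding and making the result monic gives the answer.

t⁵ + 23t⁴ + 132t³ - 452t² - 6064t - 13440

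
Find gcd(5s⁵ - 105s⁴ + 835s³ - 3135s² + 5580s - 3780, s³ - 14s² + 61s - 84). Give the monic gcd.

s² - 10s + 21

Euclidean algorithm in ℚ[s]:
  5s⁵ - 105s⁴ + 835s³ - 3135s² + 5580s - 3780 = (5s² - 35s + 40)(s³ - 14s² + 61s - 84) + (-20s² + 200s - 420)
  s³ - 14s² + 61s - 84 = (-(1/20)s + 1/5)(-20s² + 200s - 420) + (0)
Last nonzero remainder: -20s² + 200s - 420. Dividing through by -20 gives the monic gcd s² - 10s + 21.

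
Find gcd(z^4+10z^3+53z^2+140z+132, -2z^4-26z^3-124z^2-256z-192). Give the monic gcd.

z^2+5z+6

Repeated division with remainder:
  z^4+10z^3+53z^2+140z+132 = (-1/2)(-2z^4-26z^3-124z^2-256z-192) + (-3z^3-9z^2+12z+36)
  -2z^4-26z^3-124z^2-256z-192 = ((2/3)z+20/3)(-3z^3-9z^2+12z+36) + (-72z^2-360z-432)
  -3z^3-9z^2+12z+36 = ((1/24)z-1/12)(-72z^2-360z-432) + (0)
Last nonzero remainder: -72z^2-360z-432. Dividing through by -72 gives the monic gcd z^2+5z+6.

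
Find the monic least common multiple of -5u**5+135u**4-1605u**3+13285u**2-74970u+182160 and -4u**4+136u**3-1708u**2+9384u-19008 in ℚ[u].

Repeated division with remainder:
  -5u**5+135u**4-1605u**3+13285u**2-74970u+182160 = ((5/4)u+35/4)(-4u**4+136u**3-1708u**2+9384u-19008) + (-660u**3+16500u**2-133320u+348480)
  -4u**4+136u**3-1708u**2+9384u-19008 = ((1/165)u-3/55)(-660u**3+16500u**2-133320u+348480) + (0)
Last nonzero remainder: -660u**3+16500u**2-133320u+348480. Dividing through by -660 gives the monic gcd u**3-25u**2+202u-528.
Then lcm(f, g) = f·g / gcd(f, g); expanding and making the result monic gives the answer.

u**6-36u**5+564u**4-5546u**3+38907u**2-171378u+327888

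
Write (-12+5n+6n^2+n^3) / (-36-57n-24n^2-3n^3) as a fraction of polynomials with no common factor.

By polynomial division,
  n^3+6n^2+5n-12 = (-1/3)(-3n^3-24n^2-57n-36) + (-2n^2-14n-24)
  -3n^3-24n^2-57n-36 = ((3/2)n+3/2)(-2n^2-14n-24) + (0)
Last nonzero remainder: -2n^2-14n-24. Dividing through by -2 gives the monic gcd n^2+7n+12.
Cancel n^2+7n+12 from numerator and denominator to get the reduced form.

(1-n)/(3+3n)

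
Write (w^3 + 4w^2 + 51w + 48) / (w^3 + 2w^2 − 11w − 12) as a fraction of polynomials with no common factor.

Repeated division with remainder:
  w^3 + 4w^2 + 51w + 48 = (w^3 + 2w^2 − 11w − 12) + (2w^2 + 62w + 60)
  w^3 + 2w^2 − 11w − 12 = ((1/2)w − 29/2)(2w^2 + 62w + 60) + (858w + 858)
  2w^2 + 62w + 60 = ((1/429)w + 10/143)(858w + 858) + (0)
Last nonzero remainder: 858w + 858. Dividing through by 858 gives the monic gcd w + 1.
Cancel w + 1 from numerator and denominator to get the reduced form.

(w^2 + 3w + 48)/(w^2 + w − 12)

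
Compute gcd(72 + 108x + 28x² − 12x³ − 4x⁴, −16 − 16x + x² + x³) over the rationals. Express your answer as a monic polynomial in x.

Euclidean algorithm in ℚ[x]:
  −4x⁴ − 12x³ + 28x² + 108x + 72 = (−4x − 8)(x³ + x² − 16x − 16) + (−28x² − 84x − 56)
  x³ + x² − 16x − 16 = (−(1/28)x + 1/14)(−28x² − 84x − 56) + (−12x − 12)
  −28x² − 84x − 56 = ((7/3)x + 14/3)(−12x − 12) + (0)
Last nonzero remainder: −12x − 12. Dividing through by −12 gives the monic gcd x + 1.

1 + x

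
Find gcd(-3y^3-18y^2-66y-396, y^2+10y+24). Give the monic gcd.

By polynomial division,
  -3y^3-18y^2-66y-396 = (-3y+12)(y^2+10y+24) + (-114y-684)
  y^2+10y+24 = (-(1/114)y-2/57)(-114y-684) + (0)
Last nonzero remainder: -114y-684. Dividing through by -114 gives the monic gcd y+6.

y+6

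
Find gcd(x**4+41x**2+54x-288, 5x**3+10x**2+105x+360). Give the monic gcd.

x+3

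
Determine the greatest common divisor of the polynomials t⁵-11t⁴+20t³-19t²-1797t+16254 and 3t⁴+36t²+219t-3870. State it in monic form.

Repeated division with remainder:
  t⁵-11t⁴+20t³-19t²-1797t+16254 = ((1/3)t-11/3)(3t⁴+36t²+219t-3870) + (8t³+40t²+296t+2064)
  3t⁴+36t²+219t-3870 = ((3/8)t-15/8)(8t³+40t²+296t+2064) + (0)
Last nonzero remainder: 8t³+40t²+296t+2064. Dividing through by 8 gives the monic gcd t³+5t²+37t+258.

t³+5t²+37t+258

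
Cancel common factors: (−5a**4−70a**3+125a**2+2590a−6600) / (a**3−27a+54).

(−5a**3−85a**2−130a+2200)/(a**2+3a−18)

Repeated division with remainder:
  −5a**4−70a**3+125a**2+2590a−6600 = (−5a−70)(a**3−27a+54) + (−10a**2+970a−2820)
  a**3−27a+54 = (−(1/10)a−97/10)(−10a**2+970a−2820) + (9100a−27300)
  −10a**2+970a−2820 = (−(1/910)a+47/455)(9100a−27300) + (0)
Last nonzero remainder: 9100a−27300. Dividing through by 9100 gives the monic gcd a−3.
Cancel a−3 from numerator and denominator to get the reduced form.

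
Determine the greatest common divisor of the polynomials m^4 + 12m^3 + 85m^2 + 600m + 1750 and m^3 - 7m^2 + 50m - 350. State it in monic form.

m^2 + 50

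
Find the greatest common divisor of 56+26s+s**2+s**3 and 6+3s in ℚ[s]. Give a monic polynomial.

Apply the Euclidean algorithm:
  s**3+s**2+26s+56 = ((1/3)s**2-(1/3)s+28/3)(3s+6) + (0)
Last nonzero remainder: 3s+6. Dividing through by 3 gives the monic gcd s+2.

2+s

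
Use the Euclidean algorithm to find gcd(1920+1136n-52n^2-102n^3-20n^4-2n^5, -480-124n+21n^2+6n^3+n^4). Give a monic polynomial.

40+7n+n^2

Apply the Euclidean algorithm:
  -2n^5-20n^4-102n^3-52n^2+1136n+1920 = (-2n-8)(n^4+6n^3+21n^2-124n-480) + (-12n^3-132n^2-816n-1920)
  n^4+6n^3+21n^2-124n-480 = (-(1/12)n+5/12)(-12n^3-132n^2-816n-1920) + (8n^2+56n+320)
  -12n^3-132n^2-816n-1920 = (-(3/2)n-6)(8n^2+56n+320) + (0)
Last nonzero remainder: 8n^2+56n+320. Dividing through by 8 gives the monic gcd n^2+7n+40.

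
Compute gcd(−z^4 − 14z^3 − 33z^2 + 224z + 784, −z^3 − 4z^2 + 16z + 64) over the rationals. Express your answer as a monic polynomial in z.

By polynomial division,
  −z^4 − 14z^3 − 33z^2 + 224z + 784 = (z + 10)(−z^3 − 4z^2 + 16z + 64) + (−9z^2 + 144)
  −z^3 − 4z^2 + 16z + 64 = ((1/9)z + 4/9)(−9z^2 + 144) + (0)
Last nonzero remainder: −9z^2 + 144. Dividing through by −9 gives the monic gcd z^2 − 16.

z^2 − 16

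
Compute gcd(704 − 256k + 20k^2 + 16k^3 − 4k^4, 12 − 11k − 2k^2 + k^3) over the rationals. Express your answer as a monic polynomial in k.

−4 + k

Apply the Euclidean algorithm:
  −4k^4 + 16k^3 + 20k^2 − 256k + 704 = (−4k + 8)(k^3 − 2k^2 − 11k + 12) + (−8k^2 − 120k + 608)
  k^3 − 2k^2 − 11k + 12 = (−(1/8)k + 17/8)(−8k^2 − 120k + 608) + (320k − 1280)
  −8k^2 − 120k + 608 = (−(1/40)k − 19/40)(320k − 1280) + (0)
Last nonzero remainder: 320k − 1280. Dividing through by 320 gives the monic gcd k − 4.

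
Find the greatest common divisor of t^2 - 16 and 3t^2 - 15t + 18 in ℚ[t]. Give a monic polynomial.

1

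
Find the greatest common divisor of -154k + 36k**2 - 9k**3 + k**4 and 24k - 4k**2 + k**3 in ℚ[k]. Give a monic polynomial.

k

Repeated division with remainder:
  k**4 - 9k**3 + 36k**2 - 154k = (k - 5)(k**3 - 4k**2 + 24k) + (-8k**2 - 34k)
  k**3 - 4k**2 + 24k = (-(1/8)k + 33/32)(-8k**2 - 34k) + ((945/16)k)
  -8k**2 - 34k = (-(128/945)k - 544/945)((945/16)k) + (0)
Last nonzero remainder: (945/16)k. Dividing through by 945/16 gives the monic gcd k.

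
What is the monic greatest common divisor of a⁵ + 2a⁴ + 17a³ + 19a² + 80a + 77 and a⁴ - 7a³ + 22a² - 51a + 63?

a² - a + 7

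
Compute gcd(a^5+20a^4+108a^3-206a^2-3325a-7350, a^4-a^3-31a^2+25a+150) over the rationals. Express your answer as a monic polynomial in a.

Euclidean algorithm in ℚ[a]:
  a^5+20a^4+108a^3-206a^2-3325a-7350 = (a+21)(a^4-a^3-31a^2+25a+150) + (160a^3+420a^2-4000a-10500)
  a^4-a^3-31a^2+25a+150 = ((1/160)a-29/1280)(160a^3+420a^2-4000a-10500) + ((225/64)a^2-5625/64)
  160a^3+420a^2-4000a-10500 = ((2048/45)a+1792/15)((225/64)a^2-5625/64) + (0)
Last nonzero remainder: (225/64)a^2-5625/64. Dividing through by 225/64 gives the monic gcd a^2-25.

a^2-25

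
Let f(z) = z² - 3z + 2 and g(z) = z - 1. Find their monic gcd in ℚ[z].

Euclidean algorithm in ℚ[z]:
  z² - 3z + 2 = (z - 2)(z - 1) + (0)
The last nonzero remainder z - 1 is already monic.

z - 1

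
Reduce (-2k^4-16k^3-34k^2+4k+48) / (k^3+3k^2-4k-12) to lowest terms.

(-2k^2-6k+8)/(k-2)

Repeated division with remainder:
  -2k^4-16k^3-34k^2+4k+48 = (-2k-10)(k^3+3k^2-4k-12) + (-12k^2-60k-72)
  k^3+3k^2-4k-12 = (-(1/12)k+1/6)(-12k^2-60k-72) + (0)
Last nonzero remainder: -12k^2-60k-72. Dividing through by -12 gives the monic gcd k^2+5k+6.
Cancel k^2+5k+6 from numerator and denominator to get the reduced form.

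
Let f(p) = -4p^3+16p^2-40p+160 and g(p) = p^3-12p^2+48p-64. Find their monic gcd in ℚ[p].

p-4

By polynomial division,
  -4p^3+16p^2-40p+160 = (-4)(p^3-12p^2+48p-64) + (-32p^2+152p-96)
  p^3-12p^2+48p-64 = (-(1/32)p+29/128)(-32p^2+152p-96) + ((169/16)p-169/4)
  -32p^2+152p-96 = (-(512/169)p+384/169)((169/16)p-169/4) + (0)
Last nonzero remainder: (169/16)p-169/4. Dividing through by 169/16 gives the monic gcd p-4.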